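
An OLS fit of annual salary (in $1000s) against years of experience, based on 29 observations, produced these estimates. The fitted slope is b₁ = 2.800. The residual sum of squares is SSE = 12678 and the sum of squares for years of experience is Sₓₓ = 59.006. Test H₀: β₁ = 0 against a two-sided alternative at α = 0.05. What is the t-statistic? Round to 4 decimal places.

MSE = SSE/(n − 2) = 12678/27 = 469.556.
SE(b₁) = √(MSE/Sₓₓ) = √(469.556/59.006) = 2.82095.
t = 2.800 / 2.82095 = 0.9926.
df = n − 2 = 27.
Two-sided p ≈ 0.3297, which is ≥ 0.05, so fail to reject H₀.
The data do not give significant evidence of an association between years of experience and annual salary.

t = 0.9926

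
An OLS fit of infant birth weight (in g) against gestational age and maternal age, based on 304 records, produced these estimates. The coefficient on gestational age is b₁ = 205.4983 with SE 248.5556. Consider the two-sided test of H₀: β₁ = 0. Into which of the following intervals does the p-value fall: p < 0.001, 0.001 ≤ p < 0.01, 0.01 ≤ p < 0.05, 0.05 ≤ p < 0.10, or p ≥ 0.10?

t = 205.4983 / 248.5556 = 0.827.
df = n − k − 1 = 304 − 2 − 1 = 301.
Two-sided p = 2·P(T_{301} > |t|) ≈ 0.4090.
So p ≥ 0.10.

p ≥ 0.10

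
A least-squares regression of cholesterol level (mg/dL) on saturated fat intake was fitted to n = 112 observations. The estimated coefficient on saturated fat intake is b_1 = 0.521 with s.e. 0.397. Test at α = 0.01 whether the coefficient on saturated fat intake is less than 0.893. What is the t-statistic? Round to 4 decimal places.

H₀: β₁ = 0.893 vs H₁: β₁ < 0.893.
t = (b_1 − β₁⁰)/SE = (0.521 − 0.893) / 0.397 = -0.9370.
df = n − 2 = 112 − 2 = 110.
One-sided p ≈ 0.1754, which is ≥ 0.01, so fail to reject H₀.
The data do not give significant evidence that the true slope on saturated fat intake is below 0.893 mg/dL per unit.

t = -0.9370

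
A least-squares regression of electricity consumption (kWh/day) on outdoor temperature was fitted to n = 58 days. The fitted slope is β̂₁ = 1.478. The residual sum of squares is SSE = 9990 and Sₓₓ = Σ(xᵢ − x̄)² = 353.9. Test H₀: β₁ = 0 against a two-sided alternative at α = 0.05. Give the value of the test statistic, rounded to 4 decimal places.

t = 2.0817

MSE = SSE/(n − 2) = 9990/56 = 178.393.
SE(β̂₁) = √(MSE/Sₓₓ) = √(178.393/353.9) = 0.709984.
t = 1.478 / 0.709984 = 2.0817.
df = n − 2 = 56.
Two-sided p ≈ 0.0419, which is < 0.05, so reject H₀.
There is evidence that outdoor temperature is associated with electricity consumption.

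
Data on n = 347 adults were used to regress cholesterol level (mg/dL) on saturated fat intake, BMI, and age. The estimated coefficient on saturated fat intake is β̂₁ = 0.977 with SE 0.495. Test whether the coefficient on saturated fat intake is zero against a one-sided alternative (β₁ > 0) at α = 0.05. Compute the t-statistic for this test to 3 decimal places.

H₀: β₁ = 0 vs H₁: β₁ > 0.
t = (β̂₁ − β₁⁰)/SE = 0.977 / 0.495 = 1.974.
df = n − k − 1 = 347 − 3 − 1 = 343.
One-sided p ≈ 0.0246, which is < 0.05, so reject H₀.
There is evidence that the true slope on saturated fat intake is positive, holding the other predictors fixed.

t = 1.974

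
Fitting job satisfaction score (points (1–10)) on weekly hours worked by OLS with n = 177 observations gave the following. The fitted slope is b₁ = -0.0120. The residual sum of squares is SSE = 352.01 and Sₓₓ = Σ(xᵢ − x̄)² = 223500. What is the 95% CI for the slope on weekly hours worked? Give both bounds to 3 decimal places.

MSE = SSE/(n − 2) = 352.01/175 = 2.01149.
SE(b₁) = √(MSE/Sₓₓ) = √(2.01149/223500) = 0.00299999.
df = n − 2 = 175.
t* = t_{0.025, 175} = 1.973612.
Margin = t* × SE = 1.973612 × 0.00299999 = 0.00592.
CI: -0.0120 ± 0.00592 → (-0.018, -0.006).
With 95% confidence, each one-unit increase in weekly hours worked is associated with a change of between -0.018 and -0.006 points (1–10) in job satisfaction score.

(-0.018, -0.006)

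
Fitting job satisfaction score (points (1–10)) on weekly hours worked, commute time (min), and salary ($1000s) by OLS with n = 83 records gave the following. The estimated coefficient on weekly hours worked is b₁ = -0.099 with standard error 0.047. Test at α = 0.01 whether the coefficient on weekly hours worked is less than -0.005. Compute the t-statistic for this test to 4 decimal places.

H₀: β₁ = -0.005 vs H₁: β₁ < -0.005.
t = (b₁ − β₁⁰)/SE = (-0.099 − (-0.005)) / 0.047 = -2.0000.
df = n − k − 1 = 83 − 3 − 1 = 79.
One-sided p ≈ 0.0245, which is ≥ 0.01, so fail to reject H₀.
The data do not give significant evidence that the true slope on weekly hours worked is below -0.005 points (1–10) per unit, holding the other predictors fixed.

t = -2.0000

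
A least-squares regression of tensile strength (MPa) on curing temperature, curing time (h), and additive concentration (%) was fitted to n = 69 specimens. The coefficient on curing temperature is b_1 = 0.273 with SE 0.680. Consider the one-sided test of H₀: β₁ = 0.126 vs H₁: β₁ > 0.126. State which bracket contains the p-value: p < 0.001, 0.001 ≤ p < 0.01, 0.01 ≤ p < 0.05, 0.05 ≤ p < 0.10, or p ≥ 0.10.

p ≥ 0.10

t = (0.273 − 0.126) / 0.680 = 0.216.
df = n − k − 1 = 69 − 3 − 1 = 65.
One-sided p = P(T_{65} > t) ≈ 0.4148.
So p ≥ 0.10.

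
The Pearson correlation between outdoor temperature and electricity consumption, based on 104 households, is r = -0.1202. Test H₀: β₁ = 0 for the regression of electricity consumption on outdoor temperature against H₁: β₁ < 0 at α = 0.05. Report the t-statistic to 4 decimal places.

t = -1.2228

t = r·√(n − 2)/√(1 − r²) = -0.1202·√102/√0.985552 = -1.2228.
df = n − 2 = 102.
One-sided p ≈ 0.1121, which is ≥ 0.05, so fail to reject H₀.
The data do not give significant evidence of a linear association between outdoor temperature and electricity consumption.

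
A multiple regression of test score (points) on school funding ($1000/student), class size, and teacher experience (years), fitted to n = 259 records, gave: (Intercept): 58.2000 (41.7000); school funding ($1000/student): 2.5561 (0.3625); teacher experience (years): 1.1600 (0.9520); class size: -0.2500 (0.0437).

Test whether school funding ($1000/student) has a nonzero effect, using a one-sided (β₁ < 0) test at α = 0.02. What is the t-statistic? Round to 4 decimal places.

t = 7.0513

Read off: b = 2.5561, SE = 0.3625 for school funding ($1000/student).
H₀: β₁ = 0 vs H₁: β₁ < 0.
t = 2.5561 / 0.3625 = 7.0513.
df = n − k − 1 = 259 − 3 − 1 = 255.
One-sided p ≈ 1.0000, which is ≥ 0.02, so fail to reject H₀.
The data do not give significant evidence that the true slope on school funding ($1000/student) is negative, holding the other predictors fixed.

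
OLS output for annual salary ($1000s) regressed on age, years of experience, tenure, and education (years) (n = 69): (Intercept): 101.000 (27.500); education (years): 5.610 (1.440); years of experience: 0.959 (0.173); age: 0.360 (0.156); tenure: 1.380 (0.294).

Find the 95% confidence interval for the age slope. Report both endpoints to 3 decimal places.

Read off: b = 0.360, SE = 0.156 for age.
df = n − k − 1 = 69 − 4 − 1 = 64.
t* = t_{0.025, 64} = 1.99773.
Margin = t* × SE = 1.99773 × 0.156 = 0.31165.
CI: 0.360 ± 0.31165 → (0.048, 0.672).

(0.048, 0.672)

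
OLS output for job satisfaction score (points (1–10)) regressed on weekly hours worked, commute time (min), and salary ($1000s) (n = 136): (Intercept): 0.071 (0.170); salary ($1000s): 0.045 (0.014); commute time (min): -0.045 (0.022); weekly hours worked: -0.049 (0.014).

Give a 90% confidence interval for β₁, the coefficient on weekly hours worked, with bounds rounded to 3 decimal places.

Read off: b = -0.049, SE = 0.014 for weekly hours worked.
df = n − k − 1 = 136 − 3 − 1 = 132.
t* = t_{0.05, 132} = 1.656479.
Margin = t* × SE = 1.656479 × 0.014 = 0.02319.
CI: -0.049 ± 0.02319 → (-0.072, -0.026).

(-0.072, -0.026)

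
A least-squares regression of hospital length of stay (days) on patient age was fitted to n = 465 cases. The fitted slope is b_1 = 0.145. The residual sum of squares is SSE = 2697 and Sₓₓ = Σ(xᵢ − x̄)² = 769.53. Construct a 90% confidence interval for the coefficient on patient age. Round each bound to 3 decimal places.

(0.002, 0.288)

MSE = SSE/(n − 2) = 2697/463 = 5.82505.
SE(b_1) = √(MSE/Sₓₓ) = √(5.82505/769.53) = 0.0870036.
df = n − 2 = 463.
t* = t_{0.05, 463} = 1.648151.
Margin = t* × SE = 1.648151 × 0.0870036 = 0.14340.
CI: 0.145 ± 0.14340 → (0.002, 0.288).
With 90% confidence, each one-unit increase in patient age is associated with a change of between 0.002 and 0.288 days in hospital length of stay.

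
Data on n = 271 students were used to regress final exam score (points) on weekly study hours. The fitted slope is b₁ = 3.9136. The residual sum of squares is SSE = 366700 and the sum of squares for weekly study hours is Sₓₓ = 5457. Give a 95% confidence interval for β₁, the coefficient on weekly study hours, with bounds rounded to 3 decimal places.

(2.930, 4.898)

MSE = SSE/(n − 2) = 366700/269 = 1363.2.
SE(b₁) = √(MSE/Sₓₓ) = √(1363.2/5457) = 0.499807.
df = n − 2 = 269.
t* = t_{0.025, 269} = 1.968822.
Margin = t* × SE = 1.968822 × 0.499807 = 0.98403.
CI: 3.9136 ± 0.98403 → (2.930, 4.898).
With 95% confidence, each one-unit increase in weekly study hours is associated with a change of between 2.930 and 4.898 points in final exam score.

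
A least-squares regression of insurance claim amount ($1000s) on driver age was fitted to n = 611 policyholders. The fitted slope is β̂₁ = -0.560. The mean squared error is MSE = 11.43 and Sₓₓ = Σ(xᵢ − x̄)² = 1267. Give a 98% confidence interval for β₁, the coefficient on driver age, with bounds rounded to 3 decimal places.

SE(β̂₁) = √(MSE/Sₓₓ) = √(11.43/1267) = 0.0949806.
df = n − 2 = 609.
t* = t_{0.01, 609} = 2.332487.
Margin = t* × SE = 2.332487 × 0.0949806 = 0.22154.
CI: -0.560 ± 0.22154 → (-0.782, -0.338).
With 98% confidence, each one-unit increase in driver age is associated with a change of between -0.782 and -0.338 $1000s in insurance claim amount.

(-0.782, -0.338)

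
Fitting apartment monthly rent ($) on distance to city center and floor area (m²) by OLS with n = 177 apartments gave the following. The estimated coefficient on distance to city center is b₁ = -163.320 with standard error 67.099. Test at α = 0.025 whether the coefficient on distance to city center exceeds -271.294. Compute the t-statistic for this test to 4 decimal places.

t = 1.6092

H₀: β₁ = -271.294 vs H₁: β₁ > -271.294.
t = (b₁ − β₁⁰)/SE = (-163.320 − (-271.294)) / 67.099 = 1.6092.
df = n − k − 1 = 177 − 2 − 1 = 174.
One-sided p ≈ 0.0547, which is ≥ 0.025, so fail to reject H₀.
The data do not give significant evidence that the true slope on distance to city center exceeds -271.294 $ per unit, holding the other predictors fixed.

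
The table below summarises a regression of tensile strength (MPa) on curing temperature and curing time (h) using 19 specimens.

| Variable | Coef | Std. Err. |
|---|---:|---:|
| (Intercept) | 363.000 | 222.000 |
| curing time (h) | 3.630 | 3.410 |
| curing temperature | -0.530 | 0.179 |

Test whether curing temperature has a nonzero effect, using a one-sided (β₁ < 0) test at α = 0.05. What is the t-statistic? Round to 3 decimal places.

Read off: b = -0.530, SE = 0.179 for curing temperature.
H₀: β₁ = 0 vs H₁: β₁ < 0.
t = -0.530 / 0.179 = -2.961.
df = n − k − 1 = 19 − 2 − 1 = 16.
One-sided p ≈ 0.0046, which is < 0.05, so reject H₀.
There is evidence that the true slope on curing temperature is negative, holding the other predictors fixed.

t = -2.961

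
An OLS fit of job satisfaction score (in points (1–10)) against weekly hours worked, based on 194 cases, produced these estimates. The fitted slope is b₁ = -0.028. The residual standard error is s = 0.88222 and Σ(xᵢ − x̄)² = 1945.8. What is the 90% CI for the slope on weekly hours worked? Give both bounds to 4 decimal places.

(-0.0611, 0.0051)

SE(b₁) = s/√Sₓₓ = 0.88222/√1945.8 = 0.0199999.
df = n − 2 = 192.
t* = t_{0.05, 192} = 1.652829.
Margin = t* × SE = 1.652829 × 0.0199999 = 0.033056.
CI: -0.028 ± 0.033056 → (-0.0611, 0.0051).
With 90% confidence, each one-unit increase in weekly hours worked is associated with a change of between -0.0611 and 0.0051 points (1–10) in job satisfaction score.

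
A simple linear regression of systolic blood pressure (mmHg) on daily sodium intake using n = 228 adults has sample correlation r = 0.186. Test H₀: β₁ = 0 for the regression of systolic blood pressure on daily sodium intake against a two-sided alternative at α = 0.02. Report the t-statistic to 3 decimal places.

t = r·√(n − 2)/√(1 − r²) = 0.186·√226/√0.965404 = 2.846.
df = n − 2 = 226.
Two-sided p ≈ 0.0048, which is < 0.02, so reject H₀.
There is evidence of a linear association between daily sodium intake and systolic blood pressure.

t = 2.846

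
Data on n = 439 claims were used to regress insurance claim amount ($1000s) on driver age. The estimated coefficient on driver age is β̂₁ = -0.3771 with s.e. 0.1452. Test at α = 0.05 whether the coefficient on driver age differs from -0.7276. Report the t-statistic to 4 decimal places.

H₀: β₁ = -0.7276 vs H₁: β₁ ≠ -0.7276.
t = (β̂₁ − β₁⁰)/SE = (-0.3771 − (-0.7276)) / 0.1452 = 2.4139.
df = n − 2 = 439 − 2 = 437.
Two-sided p ≈ 0.0162, which is < 0.05, so reject H₀.
There is evidence that the true slope on driver age differs from -0.7276 $1000s per unit.

t = 2.4139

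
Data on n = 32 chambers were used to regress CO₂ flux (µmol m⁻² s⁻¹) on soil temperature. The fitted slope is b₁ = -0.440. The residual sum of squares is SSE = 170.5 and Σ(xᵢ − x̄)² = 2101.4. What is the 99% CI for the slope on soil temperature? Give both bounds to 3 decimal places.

MSE = SSE/(n − 2) = 170.5/30 = 5.68333.
SE(b₁) = √(MSE/Sₓₓ) = √(5.68333/2101.4) = 0.0520053.
df = n − 2 = 30.
t* = t_{0.005, 30} = 2.749996.
Margin = t* × SE = 2.749996 × 0.0520053 = 0.14301.
CI: -0.440 ± 0.14301 → (-0.583, -0.297).
With 99% confidence, each one-unit increase in soil temperature is associated with a change of between -0.583 and -0.297 µmol m⁻² s⁻¹ in CO₂ flux.

(-0.583, -0.297)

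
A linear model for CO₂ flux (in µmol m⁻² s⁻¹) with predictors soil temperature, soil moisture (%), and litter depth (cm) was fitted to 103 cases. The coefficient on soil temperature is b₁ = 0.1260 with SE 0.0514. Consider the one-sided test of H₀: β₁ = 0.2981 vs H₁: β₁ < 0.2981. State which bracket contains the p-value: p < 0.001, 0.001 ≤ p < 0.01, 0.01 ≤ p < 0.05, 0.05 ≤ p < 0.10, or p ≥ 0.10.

p < 0.001

t = (0.1260 − 0.2981) / 0.0514 = -3.348.
df = n − k − 1 = 103 − 3 − 1 = 99.
One-sided p = P(T_{99} < t) ≈ 0.0006.
So p < 0.001.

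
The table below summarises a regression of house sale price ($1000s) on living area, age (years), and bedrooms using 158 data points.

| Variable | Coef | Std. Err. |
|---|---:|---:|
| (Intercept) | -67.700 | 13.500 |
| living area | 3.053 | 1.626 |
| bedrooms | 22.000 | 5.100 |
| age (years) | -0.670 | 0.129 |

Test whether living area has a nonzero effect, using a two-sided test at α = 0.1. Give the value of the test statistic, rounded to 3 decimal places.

Read off: b = 3.053, SE = 1.626 for living area.
H₀: β₁ = 0 vs H₁: β₁ ≠ 0.
t = 3.053 / 1.626 = 1.878.
df = n − k − 1 = 158 − 3 − 1 = 154.
Two-sided p ≈ 0.0623, which is < 0.1, so reject H₀.
There is evidence that living area is associated with house sale price, holding the other predictors fixed.

t = 1.878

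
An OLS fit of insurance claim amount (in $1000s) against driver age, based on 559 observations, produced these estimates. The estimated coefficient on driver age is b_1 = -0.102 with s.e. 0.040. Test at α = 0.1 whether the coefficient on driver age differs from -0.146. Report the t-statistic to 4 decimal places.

H₀: β₁ = -0.146 vs H₁: β₁ ≠ -0.146.
t = (b_1 − β₁⁰)/SE = (-0.102 − (-0.146)) / 0.040 = 1.1000.
df = n − 2 = 559 − 2 = 557.
Two-sided p ≈ 0.2718, which is ≥ 0.1, so fail to reject H₀.
The data are consistent with a true slope of -0.146 $1000s per unit of driver age.

t = 1.1000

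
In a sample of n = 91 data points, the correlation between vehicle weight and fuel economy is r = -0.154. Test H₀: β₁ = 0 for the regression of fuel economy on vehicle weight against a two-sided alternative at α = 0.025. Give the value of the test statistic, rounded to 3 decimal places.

t = -1.470

t = r·√(n − 2)/√(1 − r²) = -0.154·√89/√0.976284 = -1.470.
df = n − 2 = 89.
Two-sided p ≈ 0.1450, which is ≥ 0.025, so fail to reject H₀.
The data do not give significant evidence of a linear association between vehicle weight and fuel economy.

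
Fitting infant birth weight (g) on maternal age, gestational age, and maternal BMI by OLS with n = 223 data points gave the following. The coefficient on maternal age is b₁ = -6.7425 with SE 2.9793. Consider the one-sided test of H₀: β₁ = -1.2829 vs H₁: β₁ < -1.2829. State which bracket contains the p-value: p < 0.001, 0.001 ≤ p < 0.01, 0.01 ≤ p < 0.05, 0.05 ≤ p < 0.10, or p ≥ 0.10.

0.01 ≤ p < 0.05

t = (-6.7425 − (-1.2829)) / 2.9793 = -1.833.
df = n − k − 1 = 223 − 3 − 1 = 219.
One-sided p = P(T_{219} < t) ≈ 0.0341.
So 0.01 ≤ p < 0.05.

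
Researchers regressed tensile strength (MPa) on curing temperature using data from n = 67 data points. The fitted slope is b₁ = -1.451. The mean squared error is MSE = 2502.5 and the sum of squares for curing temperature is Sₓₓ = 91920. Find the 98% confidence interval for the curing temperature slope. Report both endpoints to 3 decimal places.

SE(b₁) = √(MSE/Sₓₓ) = √(2502.5/91920) = 0.164999.
df = n − 2 = 65.
t* = t_{0.01, 65} = 2.385097.
Margin = t* × SE = 2.385097 × 0.164999 = 0.39354.
CI: -1.451 ± 0.39354 → (-1.845, -1.057).
With 98% confidence, each one-unit increase in curing temperature is associated with a change of between -1.845 and -1.057 MPa in tensile strength.

(-1.845, -1.057)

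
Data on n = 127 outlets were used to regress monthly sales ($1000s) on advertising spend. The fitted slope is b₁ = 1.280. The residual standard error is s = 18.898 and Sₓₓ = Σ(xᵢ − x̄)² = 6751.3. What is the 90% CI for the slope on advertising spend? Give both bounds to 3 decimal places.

(0.899, 1.661)

SE(b₁) = s/√Sₓₓ = 18.898/√6751.3 = 0.229997.
df = n − 2 = 125.
t* = t_{0.05, 125} = 1.657135.
Margin = t* × SE = 1.657135 × 0.229997 = 0.38114.
CI: 1.280 ± 0.38114 → (0.899, 1.661).
With 90% confidence, each one-unit increase in advertising spend is associated with a change of between 0.899 and 1.661 $1000s in monthly sales.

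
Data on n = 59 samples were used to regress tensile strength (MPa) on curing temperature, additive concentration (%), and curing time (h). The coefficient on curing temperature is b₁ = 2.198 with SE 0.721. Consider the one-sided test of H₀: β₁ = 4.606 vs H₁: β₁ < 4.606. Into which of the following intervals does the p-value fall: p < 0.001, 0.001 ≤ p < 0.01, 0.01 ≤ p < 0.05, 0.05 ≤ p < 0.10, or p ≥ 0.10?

p < 0.001

t = (2.198 − 4.606) / 0.721 = -3.340.
df = n − k − 1 = 59 − 3 − 1 = 55.
One-sided p = P(T_{55} < t) ≈ 0.0008.
So p < 0.001.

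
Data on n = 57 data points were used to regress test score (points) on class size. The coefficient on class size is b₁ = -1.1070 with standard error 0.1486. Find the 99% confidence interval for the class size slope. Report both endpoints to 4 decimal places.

(-1.5035, -0.7105)

df = n − 2 = 57 − 2 = 55.
t* = t_{0.005, 55} = 2.668216.
Margin = t* × SE = 2.668216 × 0.1486 = 0.396497.
CI: -1.1070 ± 0.396497 → (-1.5035, -0.7105).
With 99% confidence, each one-unit increase in class size is associated with a change of between -1.5035 and -0.7105 points in test score.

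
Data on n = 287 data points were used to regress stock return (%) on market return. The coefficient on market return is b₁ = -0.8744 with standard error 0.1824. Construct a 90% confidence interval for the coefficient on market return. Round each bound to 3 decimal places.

(-1.175, -0.573)

df = n − 2 = 287 − 2 = 285.
t* = t_{0.05, 285} = 1.650218.
Margin = t* × SE = 1.650218 × 0.1824 = 0.30100.
CI: -0.8744 ± 0.30100 → (-1.175, -0.573).
With 90% confidence, each one-unit increase in market return is associated with a change of between -1.175 and -0.573 % in stock return.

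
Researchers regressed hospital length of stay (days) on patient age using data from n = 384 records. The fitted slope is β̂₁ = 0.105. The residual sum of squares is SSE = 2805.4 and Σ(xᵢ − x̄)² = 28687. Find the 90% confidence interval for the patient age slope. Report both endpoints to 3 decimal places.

MSE = SSE/(n − 2) = 2805.4/382 = 7.34398.
SE(β̂₁) = √(MSE/Sₓₓ) = √(7.34398/28687) = 0.0160001.
df = n − 2 = 382.
t* = t_{0.05, 382} = 1.648852.
Margin = t* × SE = 1.648852 × 0.0160001 = 0.02638.
CI: 0.105 ± 0.02638 → (0.079, 0.131).
With 90% confidence, each one-unit increase in patient age is associated with a change of between 0.079 and 0.131 days in hospital length of stay.

(0.079, 0.131)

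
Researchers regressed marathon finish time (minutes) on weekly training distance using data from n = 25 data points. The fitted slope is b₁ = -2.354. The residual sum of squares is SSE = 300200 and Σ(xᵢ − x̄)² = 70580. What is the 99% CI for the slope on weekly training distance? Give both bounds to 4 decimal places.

(-3.5612, -1.1468)

MSE = SSE/(n − 2) = 300200/23 = 13052.2.
SE(b₁) = √(MSE/Sₓₓ) = √(13052.2/70580) = 0.430032.
df = n − 2 = 23.
t* = t_{0.005, 23} = 2.807336.
Margin = t* × SE = 2.807336 × 0.430032 = 1.207244.
CI: -2.354 ± 1.207244 → (-3.5612, -1.1468).
With 99% confidence, each one-unit increase in weekly training distance is associated with a change of between -3.5612 and -1.1468 minutes in marathon finish time.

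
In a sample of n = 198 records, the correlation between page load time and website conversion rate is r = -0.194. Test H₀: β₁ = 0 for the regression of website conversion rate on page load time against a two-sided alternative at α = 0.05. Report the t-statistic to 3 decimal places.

t = r·√(n − 2)/√(1 − r²) = -0.194·√196/√0.962364 = -2.769.
df = n − 2 = 196.
Two-sided p ≈ 0.0062, which is < 0.05, so reject H₀.
There is evidence of a linear association between page load time and website conversion rate.

t = -2.769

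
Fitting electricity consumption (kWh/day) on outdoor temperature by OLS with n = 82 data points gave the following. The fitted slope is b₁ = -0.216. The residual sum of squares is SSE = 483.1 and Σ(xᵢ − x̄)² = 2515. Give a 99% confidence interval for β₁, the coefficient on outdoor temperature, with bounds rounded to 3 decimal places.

(-0.345, -0.087)

MSE = SSE/(n − 2) = 483.1/80 = 6.03875.
SE(b₁) = √(MSE/Sₓₓ) = √(6.03875/2515) = 0.049001.
df = n − 2 = 80.
t* = t_{0.005, 80} = 2.638691.
Margin = t* × SE = 2.638691 × 0.049001 = 0.12930.
CI: -0.216 ± 0.12930 → (-0.345, -0.087).
With 99% confidence, each one-unit increase in outdoor temperature is associated with a change of between -0.345 and -0.087 kWh/day in electricity consumption.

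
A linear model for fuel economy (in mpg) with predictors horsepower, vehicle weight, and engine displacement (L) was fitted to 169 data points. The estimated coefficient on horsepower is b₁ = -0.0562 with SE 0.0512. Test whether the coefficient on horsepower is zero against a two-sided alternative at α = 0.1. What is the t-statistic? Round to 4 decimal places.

H₀: β₁ = 0 vs H₁: β₁ ≠ 0.
t = (b₁ − β₁⁰)/SE = -0.0562 / 0.0512 = -1.0977.
df = n − k − 1 = 169 − 3 − 1 = 165.
Two-sided p ≈ 0.2740, which is ≥ 0.1, so fail to reject H₀.
The data do not give significant evidence of an association between horsepower and fuel economy, after adjusting for the other predictors.

t = -1.0977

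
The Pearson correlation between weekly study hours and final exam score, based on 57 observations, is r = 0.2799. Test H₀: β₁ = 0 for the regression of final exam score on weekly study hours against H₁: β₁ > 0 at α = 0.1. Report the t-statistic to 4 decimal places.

t = 2.1622

t = r·√(n − 2)/√(1 − r²) = 0.2799·√55/√0.921656 = 2.1622.
df = n − 2 = 55.
One-sided p ≈ 0.0175, which is < 0.1, so reject H₀.
There is evidence of a linear association between weekly study hours and final exam score.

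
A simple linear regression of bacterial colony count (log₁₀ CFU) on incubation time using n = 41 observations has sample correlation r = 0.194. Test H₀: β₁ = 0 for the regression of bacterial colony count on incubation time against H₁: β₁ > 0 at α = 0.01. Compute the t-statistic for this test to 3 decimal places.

t = r·√(n − 2)/√(1 − r²) = 0.194·√39/√0.962364 = 1.235.
df = n − 2 = 39.
One-sided p ≈ 0.1121, which is ≥ 0.01, so fail to reject H₀.
The data do not give significant evidence of a linear association between incubation time and bacterial colony count.

t = 1.235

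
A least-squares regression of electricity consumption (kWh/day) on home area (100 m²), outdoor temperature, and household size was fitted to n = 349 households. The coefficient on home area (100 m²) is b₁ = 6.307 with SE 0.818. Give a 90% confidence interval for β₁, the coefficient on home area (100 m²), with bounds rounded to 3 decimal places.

(4.958, 7.656)

df = n − k − 1 = 349 − 3 − 1 = 345.
t* = t_{0.05, 345} = 1.649282.
Margin = t* × SE = 1.649282 × 0.818 = 1.34911.
CI: 6.307 ± 1.34911 → (4.958, 7.656).
With 90% confidence, each one-unit increase in home area (100 m²) is associated with a change of between 4.958 and 7.656 kWh/day in electricity consumption, holding the other predictors fixed.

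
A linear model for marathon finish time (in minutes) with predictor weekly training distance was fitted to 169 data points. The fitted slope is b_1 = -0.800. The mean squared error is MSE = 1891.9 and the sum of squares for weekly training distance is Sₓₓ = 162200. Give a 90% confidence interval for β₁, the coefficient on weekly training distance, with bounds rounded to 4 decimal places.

SE(b_1) = √(MSE/Sₓₓ) = √(1891.9/162200) = 0.108.
df = n − 2 = 167.
t* = t_{0.05, 167} = 1.654029.
Margin = t* × SE = 1.654029 × 0.108 = 0.178635.
CI: -0.800 ± 0.178635 → (-0.9786, -0.6214).
With 90% confidence, each one-unit increase in weekly training distance is associated with a change of between -0.9786 and -0.6214 minutes in marathon finish time.

(-0.9786, -0.6214)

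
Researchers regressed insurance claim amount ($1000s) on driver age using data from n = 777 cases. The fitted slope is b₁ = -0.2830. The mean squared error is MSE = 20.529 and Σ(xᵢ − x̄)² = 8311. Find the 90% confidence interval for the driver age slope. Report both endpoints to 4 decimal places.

SE(b₁) = √(MSE/Sₓₓ) = √(20.529/8311) = 0.0497001.
df = n − 2 = 775.
t* = t_{0.05, 775} = 1.646822.
Margin = t* × SE = 1.646822 × 0.0497001 = 0.081847.
CI: -0.2830 ± 0.081847 → (-0.3648, -0.2012).
With 90% confidence, each one-unit increase in driver age is associated with a change of between -0.3648 and -0.2012 $1000s in insurance claim amount.

(-0.3648, -0.2012)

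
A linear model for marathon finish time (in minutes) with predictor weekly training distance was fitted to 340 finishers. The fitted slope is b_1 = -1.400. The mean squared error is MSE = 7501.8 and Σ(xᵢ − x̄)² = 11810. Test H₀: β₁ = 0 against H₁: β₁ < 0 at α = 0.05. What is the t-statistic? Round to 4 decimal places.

t = -1.7566

SE(b_1) = √(MSE/Sₓₓ) = √(7501.8/11810) = 0.796999.
t = -1.400 / 0.796999 = -1.7566.
df = n − 2 = 338.
One-sided p ≈ 0.0399, which is < 0.05, so reject H₀.
There is evidence that the true slope on weekly training distance is negative.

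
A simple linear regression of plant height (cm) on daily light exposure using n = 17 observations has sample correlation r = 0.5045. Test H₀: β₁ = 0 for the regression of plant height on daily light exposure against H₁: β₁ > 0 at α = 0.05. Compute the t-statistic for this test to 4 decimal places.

t = 2.2630

t = r·√(n − 2)/√(1 − r²) = 0.5045·√15/√0.74548 = 2.2630.
df = n − 2 = 15.
One-sided p ≈ 0.0195, which is < 0.05, so reject H₀.
There is evidence of a linear association between daily light exposure and plant height.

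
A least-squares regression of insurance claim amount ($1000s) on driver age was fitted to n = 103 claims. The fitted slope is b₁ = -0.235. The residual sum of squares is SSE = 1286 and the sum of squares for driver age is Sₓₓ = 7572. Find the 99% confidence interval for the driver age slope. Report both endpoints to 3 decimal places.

MSE = SSE/(n − 2) = 1286/101 = 12.7327.
SE(b₁) = √(MSE/Sₓₓ) = √(12.7327/7572) = 0.0410067.
df = n − 2 = 101.
t* = t_{0.005, 101} = 2.625386.
Margin = t* × SE = 2.625386 × 0.0410067 = 0.10766.
CI: -0.235 ± 0.10766 → (-0.343, -0.127).
With 99% confidence, each one-unit increase in driver age is associated with a change of between -0.343 and -0.127 $1000s in insurance claim amount.

(-0.343, -0.127)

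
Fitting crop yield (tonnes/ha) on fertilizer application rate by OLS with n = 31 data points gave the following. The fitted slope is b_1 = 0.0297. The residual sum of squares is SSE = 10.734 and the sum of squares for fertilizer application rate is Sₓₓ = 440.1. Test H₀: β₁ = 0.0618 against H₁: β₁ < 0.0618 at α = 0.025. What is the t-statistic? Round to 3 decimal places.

MSE = SSE/(n − 2) = 10.734/29 = 0.370138.
SE(b_1) = √(MSE/Sₓₓ) = √(0.370138/440.1) = 0.0290005.
t = (0.0297 − 0.0618) / 0.0290005 = -1.107.
df = n − 2 = 29.
One-sided p ≈ 0.1387, which is ≥ 0.025, so fail to reject H₀.
The data do not give significant evidence that the true slope on fertilizer application rate is below 0.0618 tonnes/ha per unit.

t = -1.107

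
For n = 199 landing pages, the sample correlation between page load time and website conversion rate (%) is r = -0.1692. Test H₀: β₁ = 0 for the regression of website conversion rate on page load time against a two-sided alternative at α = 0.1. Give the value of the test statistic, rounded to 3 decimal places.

t = -2.410

t = r·√(n − 2)/√(1 − r²) = -0.1692·√197/√0.971371 = -2.410.
df = n − 2 = 197.
Two-sided p ≈ 0.0169, which is < 0.1, so reject H₀.
There is evidence of a linear association between page load time and website conversion rate.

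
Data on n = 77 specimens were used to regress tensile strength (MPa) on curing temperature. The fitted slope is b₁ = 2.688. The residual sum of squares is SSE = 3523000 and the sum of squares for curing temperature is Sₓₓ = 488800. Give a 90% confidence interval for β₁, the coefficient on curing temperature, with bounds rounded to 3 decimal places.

MSE = SSE/(n − 2) = 3523000/75 = 46973.3.
SE(b₁) = √(MSE/Sₓₓ) = √(46973.3/488800) = 0.309999.
df = n − 2 = 75.
t* = t_{0.05, 75} = 1.665425.
Margin = t* × SE = 1.665425 × 0.309999 = 0.51628.
CI: 2.688 ± 0.51628 → (2.172, 3.204).
With 90% confidence, each one-unit increase in curing temperature is associated with a change of between 2.172 and 3.204 MPa in tensile strength.

(2.172, 3.204)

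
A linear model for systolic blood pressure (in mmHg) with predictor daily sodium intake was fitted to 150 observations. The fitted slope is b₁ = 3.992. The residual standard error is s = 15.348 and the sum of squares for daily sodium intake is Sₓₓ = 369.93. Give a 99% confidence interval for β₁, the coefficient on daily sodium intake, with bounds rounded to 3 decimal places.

SE(b₁) = s/√Sₓₓ = 15.348/√369.93 = 0.79798.
df = n − 2 = 148.
t* = t_{0.005, 148} = 2.609456.
Margin = t* × SE = 2.609456 × 0.79798 = 2.08229.
CI: 3.992 ± 2.08229 → (1.910, 6.074).
With 99% confidence, each one-unit increase in daily sodium intake is associated with a change of between 1.910 and 6.074 mmHg in systolic blood pressure.

(1.910, 6.074)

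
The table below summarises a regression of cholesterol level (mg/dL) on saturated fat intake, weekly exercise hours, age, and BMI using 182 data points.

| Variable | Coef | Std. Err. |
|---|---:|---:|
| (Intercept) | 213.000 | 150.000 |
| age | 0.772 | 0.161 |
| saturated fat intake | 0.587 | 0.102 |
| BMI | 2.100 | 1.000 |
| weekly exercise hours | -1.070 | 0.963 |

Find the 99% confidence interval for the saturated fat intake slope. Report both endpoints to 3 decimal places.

Read off: b = 0.587, SE = 0.102 for saturated fat intake.
df = n − k − 1 = 182 − 4 − 1 = 177.
t* = t_{0.005, 177} = 2.603891.
Margin = t* × SE = 2.603891 × 0.102 = 0.26560.
CI: 0.587 ± 0.26560 → (0.321, 0.853).

(0.321, 0.853)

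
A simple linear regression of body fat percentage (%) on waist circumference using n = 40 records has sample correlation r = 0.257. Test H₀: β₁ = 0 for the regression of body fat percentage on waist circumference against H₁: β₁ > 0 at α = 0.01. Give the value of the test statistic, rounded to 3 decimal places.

t = 1.639

t = r·√(n − 2)/√(1 − r²) = 0.257·√38/√0.933951 = 1.639.
df = n − 2 = 38.
One-sided p ≈ 0.0547, which is ≥ 0.01, so fail to reject H₀.
The data do not give significant evidence of a linear association between waist circumference and body fat percentage.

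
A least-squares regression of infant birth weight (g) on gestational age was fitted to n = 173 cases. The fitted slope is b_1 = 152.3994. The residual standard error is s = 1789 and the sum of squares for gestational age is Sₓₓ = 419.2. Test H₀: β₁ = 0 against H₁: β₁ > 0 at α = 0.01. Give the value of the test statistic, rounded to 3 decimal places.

t = 1.744

SE(b_1) = s/√Sₓₓ = 1789/√419.2 = 87.3775.
t = 152.3994 / 87.3775 = 1.744.
df = n − 2 = 171.
One-sided p ≈ 0.0415, which is ≥ 0.01, so fail to reject H₀.
The data do not give significant evidence that the true slope on gestational age is positive.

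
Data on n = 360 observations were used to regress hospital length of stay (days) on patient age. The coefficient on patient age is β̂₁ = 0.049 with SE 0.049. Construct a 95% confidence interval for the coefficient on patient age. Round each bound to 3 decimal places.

(-0.047, 0.145)

df = n − 2 = 360 − 2 = 358.
t* = t_{0.025, 358} = 1.966613.
Margin = t* × SE = 1.966613 × 0.049 = 0.09636.
CI: 0.049 ± 0.09636 → (-0.047, 0.145).
With 95% confidence, each one-unit increase in patient age is associated with a change of between -0.047 and 0.145 days in hospital length of stay.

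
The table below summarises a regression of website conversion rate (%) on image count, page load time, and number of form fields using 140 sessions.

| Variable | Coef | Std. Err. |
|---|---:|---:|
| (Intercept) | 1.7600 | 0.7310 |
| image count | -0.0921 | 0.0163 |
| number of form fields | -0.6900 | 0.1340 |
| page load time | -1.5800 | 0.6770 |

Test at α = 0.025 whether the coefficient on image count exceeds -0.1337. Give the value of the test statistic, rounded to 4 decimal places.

Read off: b = -0.0921, SE = 0.0163 for image count.
H₀: β₁ = -0.1337 vs H₁: β₁ > -0.1337.
t = (-0.0921 − (-0.1337)) / 0.0163 = 2.5521.
df = n − k − 1 = 140 − 3 − 1 = 136.
One-sided p ≈ 0.0059, which is < 0.025, so reject H₀.
There is evidence that the true slope on image count exceeds -0.1337 % per unit, holding the other predictors fixed.

t = 2.5521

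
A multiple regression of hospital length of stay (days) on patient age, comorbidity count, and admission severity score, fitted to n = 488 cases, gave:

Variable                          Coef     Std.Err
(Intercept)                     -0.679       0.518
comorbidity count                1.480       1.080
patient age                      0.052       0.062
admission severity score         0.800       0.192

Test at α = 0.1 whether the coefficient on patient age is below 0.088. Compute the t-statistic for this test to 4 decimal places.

t = -0.5806

Read off: b = 0.052, SE = 0.062 for patient age.
H₀: β₁ = 0.088 vs H₁: β₁ < 0.088.
t = (0.052 − 0.088) / 0.062 = -0.5806.
df = n − k − 1 = 488 − 3 − 1 = 484.
One-sided p ≈ 0.2809, which is ≥ 0.1, so fail to reject H₀.
The data do not give significant evidence that the true slope on patient age is below 0.088 days per unit, holding the other predictors fixed.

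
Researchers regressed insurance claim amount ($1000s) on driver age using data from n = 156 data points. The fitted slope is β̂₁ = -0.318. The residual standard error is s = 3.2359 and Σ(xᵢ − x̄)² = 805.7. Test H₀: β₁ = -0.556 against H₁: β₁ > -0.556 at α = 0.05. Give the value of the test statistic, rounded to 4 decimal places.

SE(β̂₁) = s/√Sₓₓ = 3.2359/√805.7 = 0.114001.
t = (-0.318 − (-0.556)) / 0.114001 = 2.0877.
df = n − 2 = 154.
One-sided p ≈ 0.0192, which is < 0.05, so reject H₀.
There is evidence that the true slope on driver age exceeds -0.556 $1000s per unit.

t = 2.0877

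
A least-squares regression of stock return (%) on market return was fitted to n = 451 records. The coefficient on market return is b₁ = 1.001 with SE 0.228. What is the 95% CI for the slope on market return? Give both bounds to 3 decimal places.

(0.553, 1.449)

df = n − 2 = 451 − 2 = 449.
t* = t_{0.025, 449} = 1.965261.
Margin = t* × SE = 1.965261 × 0.228 = 0.44808.
CI: 1.001 ± 0.44808 → (0.553, 1.449).
With 95% confidence, each one-unit increase in market return is associated with a change of between 0.553 and 1.449 % in stock return.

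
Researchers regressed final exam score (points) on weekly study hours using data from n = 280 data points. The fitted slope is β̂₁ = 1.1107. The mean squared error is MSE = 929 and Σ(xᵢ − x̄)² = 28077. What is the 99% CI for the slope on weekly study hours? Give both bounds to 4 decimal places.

SE(β̂₁) = √(MSE/Sₓₓ) = √(929/28077) = 0.1819.
df = n − 2 = 278.
t* = t_{0.005, 278} = 2.59363.
Margin = t* × SE = 2.59363 × 0.1819 = 0.471781.
CI: 1.1107 ± 0.471781 → (0.6389, 1.5825).
With 99% confidence, each one-unit increase in weekly study hours is associated with a change of between 0.6389 and 1.5825 points in final exam score.

(0.6389, 1.5825)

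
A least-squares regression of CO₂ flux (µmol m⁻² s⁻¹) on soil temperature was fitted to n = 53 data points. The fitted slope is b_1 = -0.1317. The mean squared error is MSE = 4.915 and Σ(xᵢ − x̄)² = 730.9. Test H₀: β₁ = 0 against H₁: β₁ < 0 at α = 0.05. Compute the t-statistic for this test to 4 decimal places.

t = -1.6060

SE(b_1) = √(MSE/Sₓₓ) = √(4.915/730.9) = 0.0820036.
t = -0.1317 / 0.0820036 = -1.6060.
df = n − 2 = 51.
One-sided p ≈ 0.0572, which is ≥ 0.05, so fail to reject H₀.
The data do not give significant evidence that the true slope on soil temperature is negative.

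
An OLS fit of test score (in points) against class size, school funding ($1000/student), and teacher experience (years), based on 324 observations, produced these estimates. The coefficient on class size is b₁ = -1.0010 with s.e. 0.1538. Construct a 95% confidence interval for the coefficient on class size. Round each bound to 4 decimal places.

df = n − k − 1 = 324 − 3 − 1 = 320.
t* = t_{0.025, 320} = 1.967405.
Margin = t* × SE = 1.967405 × 0.1538 = 0.302587.
CI: -1.0010 ± 0.302587 → (-1.3036, -0.6984).
With 95% confidence, each one-unit increase in class size is associated with a change of between -1.3036 and -0.6984 points in test score, holding the other predictors fixed.

(-1.3036, -0.6984)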